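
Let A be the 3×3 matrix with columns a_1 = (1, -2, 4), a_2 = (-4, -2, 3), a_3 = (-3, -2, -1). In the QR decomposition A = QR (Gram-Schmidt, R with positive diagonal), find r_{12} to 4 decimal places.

a_1 = (1, -2, 4); ‖a_1‖ = 4.5826, so e_1 = (0.2182, -0.4364, 0.8729).
r_{12} = e_1·a_2 = 2.6186.

r_{12} = 2.6186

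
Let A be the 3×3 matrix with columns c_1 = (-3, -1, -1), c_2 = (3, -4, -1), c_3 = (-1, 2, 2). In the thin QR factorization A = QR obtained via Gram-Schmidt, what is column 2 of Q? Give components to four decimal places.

c_1 = (-3, -1, -1); ‖c_1‖ = 3.3166, so q_1 = (-0.9045, -0.3015, -0.3015).
q_1·c_2 = (-0.9045)·3 + (-0.3015)·(-4) + (-0.3015)·(-1) = -1.2060.
u_2 = c_2 + 1.2060·q_1 = (1.9091, -4.3636, -1.3636).
‖u_2‖ = 4.9543, so q_2 = (0.3853, -0.8808, -0.2752).

q_2 = (0.3853, -0.8808, -0.2752)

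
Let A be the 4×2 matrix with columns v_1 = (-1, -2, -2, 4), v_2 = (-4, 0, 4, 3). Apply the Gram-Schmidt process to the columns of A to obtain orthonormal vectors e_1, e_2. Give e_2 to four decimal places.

e_1 = v_1/‖v_1‖ = (-1, -2, -2, 4)/5.0000 = (-0.2000, -0.4000, -0.4000, 0.8000).
r_{12} = e_1·v_2 = 1.6000.
u_2 = v_2 − 1.6000·e_1 = (-3.6800, 0.6400, 4.6400, 1.7200).
‖u_2‖ = 6.2000, so e_2 = (-0.5935, 0.1032, 0.7484, 0.2774).

e_2 = (-0.5935, 0.1032, 0.7484, 0.2774)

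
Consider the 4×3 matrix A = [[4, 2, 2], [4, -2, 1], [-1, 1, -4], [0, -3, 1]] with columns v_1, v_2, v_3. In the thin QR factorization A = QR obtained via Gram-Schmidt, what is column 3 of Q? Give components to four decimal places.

v_1 = (4, 4, -1, 0); ‖v_1‖ = 5.7446, so e_1 = (0.6963, 0.6963, -0.1741, 0.0000).
e_1·v_2 = 0.6963·2 + 0.6963·(-2) + (-0.1741)·1 + 0.0000·(-3) = -0.1741.
u_2 = v_2 + 0.1741·e_1 = (2.1212, -1.8788, 0.9697, -3.0000).
‖u_2‖ = 4.2391, so e_2 = (0.5004, -0.4432, 0.2288, -0.7077).
e_1·v_3 = 0.6963·2 + 0.6963·1 + (-0.1741)·(-4) + 0.0000·1 = 2.7852; e_2·v_3 = 0.5004·2 + (-0.4432)·1 + 0.2288·(-4) + (-0.7077)·1 = -1.0651.
u_3 = v_3 − 2.7852·e_1 + 1.0651·e_2 = (0.5936, -1.4115, -3.2715, 0.2462).
‖u_3‖ = 3.6205, so e_3 = (0.1640, -0.3899, -0.9036, 0.0680).

e_3 = (0.1640, -0.3899, -0.9036, 0.0680)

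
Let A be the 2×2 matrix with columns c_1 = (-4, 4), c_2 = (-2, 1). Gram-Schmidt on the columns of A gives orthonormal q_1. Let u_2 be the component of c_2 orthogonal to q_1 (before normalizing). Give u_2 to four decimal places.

u_2 = (-0.5000, -0.5000)

c_1 = (-4, 4); ‖c_1‖ = 5.6569, so q_1 = (-0.7071, 0.7071).
q_1·c_2 = (-0.7071)·(-2) + 0.7071·1 = 2.1213.
u_2 = c_2 − 2.1213·q_1 = (-0.5000, -0.5000).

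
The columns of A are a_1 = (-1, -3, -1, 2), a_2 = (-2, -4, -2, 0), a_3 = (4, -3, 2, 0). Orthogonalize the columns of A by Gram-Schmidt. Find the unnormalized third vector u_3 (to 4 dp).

a_1 = (-1, -3, -1, 2); ‖a_1‖ = 3.8730, so q_1 = (-0.2582, -0.7746, -0.2582, 0.5164).
q_1·a_2 = (-0.2582)·(-2) + (-0.7746)·(-4) + (-0.2582)·(-2) + 0.5164·0 = 4.1312.
u_2 = a_2 − 4.1312·q_1 = (-0.9333, -0.8000, -0.9333, -2.1333).
‖u_2‖ = 2.6331, so q_2 = (-0.3545, -0.3038, -0.3545, -0.8102).
q_1·a_3 = (-0.2582)·4 + (-0.7746)·(-3) + (-0.2582)·2 + 0.5164·0 = 0.7746; q_2·a_3 = (-0.3545)·4 + (-0.3038)·(-3) + (-0.3545)·2 + (-0.8102)·0 = -1.2153.
u_3 = a_3 − 0.7746·q_1 + 1.2153·q_2 = (3.7692, -2.7692, 1.7692, -1.3846).

u_3 = (3.7692, -2.7692, 1.7692, -1.3846)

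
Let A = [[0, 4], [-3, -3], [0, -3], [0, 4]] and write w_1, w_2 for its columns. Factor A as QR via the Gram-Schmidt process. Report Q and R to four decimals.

Q = [[0.0000, 0.6247], [-1.0000, 0.0000], [0.0000, -0.4685], [0.0000, 0.6247]], R = [[3.0000, 3.0000], [0.0000, 6.4031]]

q_1 = w_1/‖w_1‖ = (0, -3, 0, 0)/3.0000 = (0.0000, -1.0000, 0.0000, 0.0000).
r_{12} = q_1·w_2 = 3.0000.
u_2 = w_2 − 3.0000·q_1 = (4.0000, 0.0000, -3.0000, 4.0000).
‖u_2‖ = 6.4031, so q_2 = (0.6247, 0.0000, -0.4685, 0.6247).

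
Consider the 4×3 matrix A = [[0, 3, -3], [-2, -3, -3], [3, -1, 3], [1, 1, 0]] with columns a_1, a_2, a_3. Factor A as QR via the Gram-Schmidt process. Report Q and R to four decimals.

a_1 = (0, -2, 3, 1); ‖a_1‖ = 3.7417, so e_1 = (0.0000, -0.5345, 0.8018, 0.2673).
e_1·a_2 = 0.0000·3 + (-0.5345)·(-3) + 0.8018·(-1) + 0.2673·1 = 1.0690.
u_2 = a_2 − 1.0690·e_1 = (3.0000, -2.4286, -1.8571, 0.7143).
‖u_2‖ = 4.3425, so e_2 = (0.6908, -0.5593, -0.4277, 0.1645).
e_1·a_3 = 0.0000·(-3) + (-0.5345)·(-3) + 0.8018·3 + 0.2673·0 = 4.0089; e_2·a_3 = 0.6908·(-3) + (-0.5593)·(-3) + (-0.4277)·3 + 0.1645·0 = -1.6778.
u_3 = a_3 − 4.0089·e_1 + 1.6778·e_2 = (-1.8409, -1.7955, -0.9318, -0.7955).
‖u_3‖ = 2.8484, so e_3 = (-0.6463, -0.6303, -0.3271, -0.2793).

Q = [[0.0000, 0.6908, -0.6463], [-0.5345, -0.5593, -0.6303], [0.8018, -0.4277, -0.3271], [0.2673, 0.1645, -0.2793]], R = [[3.7417, 1.0690, 4.0089], [0.0000, 4.3425, -1.6778], [0.0000, 0.0000, 2.8484]]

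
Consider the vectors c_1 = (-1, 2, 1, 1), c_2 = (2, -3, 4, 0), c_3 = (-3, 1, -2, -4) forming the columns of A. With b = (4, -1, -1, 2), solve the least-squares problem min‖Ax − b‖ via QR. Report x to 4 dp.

x = (-1.1072, -0.4556, -0.9284)

c_1 = (-1, 2, 1, 1); ‖c_1‖ = 2.6458, so q_1 = (-0.3780, 0.7559, 0.3780, 0.3780).
q_1·c_2 = (-0.3780)·2 + 0.7559·(-3) + 0.3780·4 + 0.3780·0 = -1.5119.
u_2 = c_2 + 1.5119·q_1 = (1.4286, -1.8571, 4.5714, 0.5714).
‖u_2‖ = 5.1686, so q_2 = (0.2764, -0.3593, 0.8845, 0.1106).
q_1·c_3 = (-0.3780)·(-3) + 0.7559·1 + 0.3780·(-2) + 0.3780·(-4) = -0.3780; q_2·c_3 = 0.2764·(-3) + (-0.3593)·1 + 0.8845·(-2) + 0.1106·(-4) = -3.3997.
u_3 = c_3 + 0.3780·q_1 + 3.3997·q_2 = (-2.2032, 0.0642, 1.1497, -3.4813).
‖u_3‖ = 4.2778, so q_3 = (-0.5150, 0.0150, 0.2688, -0.8138).
Qᵀb = (-1.8898, 0.8015, -3.9715).
Back-substitute: x_3 = -3.9715/4.2778 = -0.9284.
x_2 = (0.8015 + 3.3997·(-0.9284))/5.1686 = -0.4556.
x_1 = (-1.8898 + 1.5119·(-0.4556) + 0.3780·(-0.9284))/2.6458 = -1.1072.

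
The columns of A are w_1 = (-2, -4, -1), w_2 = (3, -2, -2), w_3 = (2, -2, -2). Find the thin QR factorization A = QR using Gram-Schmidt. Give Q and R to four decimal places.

Q = [[-0.4364, 0.8390, -0.3249], [-0.8729, -0.3072, 0.3791], [-0.2182, -0.4491, -0.8664]], R = [[4.5826, 0.8729, 1.3093], [0.0000, 4.0297, 3.1906], [0.0000, 0.0000, 0.3249]]

w_1 = (-2, -4, -1); ‖w_1‖ = 4.5826, so e_1 = (-0.4364, -0.8729, -0.2182).
e_1·w_2 = (-0.4364)·3 + (-0.8729)·(-2) + (-0.2182)·(-2) = 0.8729.
u_2 = w_2 − 0.8729·e_1 = (3.3810, -1.2381, -1.8095).
‖u_2‖ = 4.0297, so e_2 = (0.8390, -0.3072, -0.4491).
e_1·w_3 = (-0.4364)·2 + (-0.8729)·(-2) + (-0.2182)·(-2) = 1.3093; e_2·w_3 = 0.8390·2 + (-0.3072)·(-2) + (-0.4491)·(-2) = 3.1906.
u_3 = w_3 − 1.3093·e_1 − 3.1906·e_2 = (-0.1056, 0.1232, -0.2815).
‖u_3‖ = 0.3249, so e_3 = (-0.3249, 0.3791, -0.8664).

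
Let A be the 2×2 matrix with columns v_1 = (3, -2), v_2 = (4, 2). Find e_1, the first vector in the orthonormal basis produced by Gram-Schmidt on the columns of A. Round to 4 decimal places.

e_1 = (0.8321, -0.5547)

e_1 = v_1/‖v_1‖ = (3, -2)/3.6056 = (0.8321, -0.5547).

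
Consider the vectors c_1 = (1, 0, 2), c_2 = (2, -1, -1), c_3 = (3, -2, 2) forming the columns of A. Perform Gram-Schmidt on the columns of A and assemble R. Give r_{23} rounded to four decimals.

c_1 = (1, 0, 2); ‖c_1‖ = 2.2361, so e_1 = (0.4472, 0.0000, 0.8944).
e_1·c_2 = 0.4472·2 + 0.0000·(-1) + 0.8944·(-1) = 0.0000.
u_2 = c_2 + 0.0000·e_1 = (2.0000, -1.0000, -1.0000).
‖u_2‖ = 2.4495, so e_2 = (0.8165, -0.4082, -0.4082).
r_{23} = e_2·c_3 = 2.4495.

r_{23} = 2.4495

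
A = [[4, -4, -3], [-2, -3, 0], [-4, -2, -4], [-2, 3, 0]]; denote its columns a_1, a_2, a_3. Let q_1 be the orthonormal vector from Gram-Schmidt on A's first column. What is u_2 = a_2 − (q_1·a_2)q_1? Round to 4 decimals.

u_2 = (-3.2000, -3.4000, -2.8000, 2.6000)

q_1 = a_1/‖a_1‖ = (4, -2, -4, -2)/6.3246 = (0.6325, -0.3162, -0.6325, -0.3162).
r_{12} = q_1·a_2 = -1.2649.
u_2 = a_2 + 1.2649·q_1 = (-3.2000, -3.4000, -2.8000, 2.6000).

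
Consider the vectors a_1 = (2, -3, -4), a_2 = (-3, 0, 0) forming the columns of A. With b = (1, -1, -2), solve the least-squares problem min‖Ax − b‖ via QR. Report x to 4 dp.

a_1 = (2, -3, -4); ‖a_1‖ = 5.3852, so e_1 = (0.3714, -0.5571, -0.7428).
e_1·a_2 = 0.3714·(-3) + (-0.5571)·0 + (-0.7428)·0 = -1.1142.
u_2 = a_2 + 1.1142·e_1 = (-2.5862, -0.6207, -0.8276).
‖u_2‖ = 2.7854, so e_2 = (-0.9285, -0.2228, -0.2971).
Qᵀb = (2.4140, -0.1114).
Back-substitute: x_2 = -0.1114/2.7854 = -0.0400.
x_1 = (2.4140 + 1.1142·(-0.0400))/5.3852 = 0.4400.

x = (0.4400, -0.0400)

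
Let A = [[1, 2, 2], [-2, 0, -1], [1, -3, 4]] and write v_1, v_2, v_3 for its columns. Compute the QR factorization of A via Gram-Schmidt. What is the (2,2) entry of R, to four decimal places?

q_1 = v_1/‖v_1‖ = (1, -2, 1)/2.4495 = (0.4082, -0.8165, 0.4082).
r_{12} = q_1·v_2 = -0.4082.
u_2 = v_2 + 0.4082·q_1 = (2.1667, -0.3333, -2.8333).
r_{22} = ‖u_2‖ = 3.5824.

r_{22} = 3.5824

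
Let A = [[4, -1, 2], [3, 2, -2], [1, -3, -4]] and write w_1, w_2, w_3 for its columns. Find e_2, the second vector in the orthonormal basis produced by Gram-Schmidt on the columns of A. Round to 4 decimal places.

e_2 = (-0.2265, 0.5661, -0.7926)

w_1 = (4, 3, 1); ‖w_1‖ = 5.0990, so e_1 = (0.7845, 0.5883, 0.1961).
e_1·w_2 = 0.7845·(-1) + 0.5883·2 + 0.1961·(-3) = -0.1961.
u_2 = w_2 + 0.1961·e_1 = (-0.8462, 2.1154, -2.9615).
‖u_2‖ = 3.7365, so e_2 = (-0.2265, 0.5661, -0.7926).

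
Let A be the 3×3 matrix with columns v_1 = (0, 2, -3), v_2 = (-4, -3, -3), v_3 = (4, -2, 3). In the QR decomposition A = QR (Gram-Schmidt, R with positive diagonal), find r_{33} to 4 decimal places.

r_{33} = 2.8834

q_1 = v_1/‖v_1‖ = (0, 2, -3)/3.6056 = (0.0000, 0.5547, -0.8321).
r_{12} = q_1·v_2 = 0.8321.
u_2 = v_2 − 0.8321·q_1 = (-4.0000, -3.4615, -2.3077).
‖u_2‖ = 5.7713, so q_2 = (-0.6931, -0.5998, -0.3999).
r_{13} = q_1·v_3 = -3.6056; r_{23} = q_2·v_3 = -2.7723.
u_3 = v_3 + 3.6056·q_1 + 2.7723·q_2 = (2.0785, -1.6628, -1.1085).
r_{33} = ‖u_3‖ = 2.8834.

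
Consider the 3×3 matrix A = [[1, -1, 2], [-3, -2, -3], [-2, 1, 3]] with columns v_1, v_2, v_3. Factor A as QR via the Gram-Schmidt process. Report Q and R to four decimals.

Q = [[0.2673, -0.5246, 0.8083], [-0.8018, -0.5864, -0.1155], [-0.5345, 0.6172, 0.5774]], R = [[3.7417, 0.8018, 1.3363], [0.0000, 2.3146, 2.5614], [0.0000, 0.0000, 3.6950]]

v_1 = (1, -3, -2); ‖v_1‖ = 3.7417, so q_1 = (0.2673, -0.8018, -0.5345).
q_1·v_2 = 0.2673·(-1) + (-0.8018)·(-2) + (-0.5345)·1 = 0.8018.
u_2 = v_2 − 0.8018·q_1 = (-1.2143, -1.3571, 1.4286).
‖u_2‖ = 2.3146, so q_2 = (-0.5246, -0.5864, 0.6172).
q_1·v_3 = 0.2673·2 + (-0.8018)·(-3) + (-0.5345)·3 = 1.3363; q_2·v_3 = (-0.5246)·2 + (-0.5864)·(-3) + 0.6172·3 = 2.5614.
u_3 = v_3 − 1.3363·q_1 − 2.5614·q_2 = (2.9867, -0.4267, 2.1333).
‖u_3‖ = 3.6950, so q_3 = (0.8083, -0.1155, 0.5774).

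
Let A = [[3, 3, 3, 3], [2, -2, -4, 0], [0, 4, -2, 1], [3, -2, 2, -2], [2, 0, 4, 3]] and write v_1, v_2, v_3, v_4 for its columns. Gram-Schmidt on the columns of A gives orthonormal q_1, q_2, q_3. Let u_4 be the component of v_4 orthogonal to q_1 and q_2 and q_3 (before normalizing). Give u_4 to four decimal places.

u_4 = (0.1926, 1.1619, -0.6381, -2.1493, 1.7730)

q_1 = v_1/‖v_1‖ = (3, 2, 0, 3, 2)/5.0990 = (0.5883, 0.3922, 0.0000, 0.5883, 0.3922).
r_{12} = q_1·v_2 = -0.1961.
u_2 = v_2 + 0.1961·q_1 = (3.1154, -1.9231, 4.0000, -1.8846, 0.0769).
‖u_2‖ = 5.7412, so q_2 = (0.5426, -0.3350, 0.6967, -0.3283, 0.0134).
r_{13} = q_1·v_3 = 2.9417; r_{23} = q_2·v_3 = 0.9714.
u_3 = v_3 − 2.9417·q_1 − 0.9714·q_2 = (0.7421, -4.8285, -2.6768, 0.5881, 2.8331).
‖u_3‖ = 6.2771, so q_3 = (0.1182, -0.7692, -0.4264, 0.0937, 0.4513).
r_{14} = q_1·v_4 = 1.7650; r_{24} = q_2·v_4 = 3.0213; r_{34} = q_3·v_4 = 1.0949.
u_4 = v_4 − 1.7650·q_1 − 3.0213·q_2 − 1.0949·q_3 = (0.1926, 1.1619, -0.6381, -2.1493, 1.7730).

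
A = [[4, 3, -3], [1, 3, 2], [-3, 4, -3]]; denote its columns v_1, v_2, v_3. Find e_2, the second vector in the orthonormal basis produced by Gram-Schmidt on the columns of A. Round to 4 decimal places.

e_1 = v_1/‖v_1‖ = (4, 1, -3)/5.0990 = (0.7845, 0.1961, -0.5883).
r_{12} = e_1·v_2 = 0.5883.
u_2 = v_2 − 0.5883·e_1 = (2.5385, 2.8846, 4.3462).
‖u_2‖ = 5.8012, so e_2 = (0.4376, 0.4972, 0.7492).

e_2 = (0.4376, 0.4972, 0.7492)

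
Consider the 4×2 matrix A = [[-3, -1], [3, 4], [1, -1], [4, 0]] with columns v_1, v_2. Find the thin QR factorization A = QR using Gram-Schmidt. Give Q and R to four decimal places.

Q = [[-0.5071, 0.0568], [0.5071, 0.7951], [0.1690, -0.3976], [0.6761, -0.4544]], R = [[5.9161, 2.3664], [0.0000, 3.5214]]

v_1 = (-3, 3, 1, 4); ‖v_1‖ = 5.9161, so e_1 = (-0.5071, 0.5071, 0.1690, 0.6761).
e_1·v_2 = (-0.5071)·(-1) + 0.5071·4 + 0.1690·(-1) + 0.6761·0 = 2.3664.
u_2 = v_2 − 2.3664·e_1 = (0.2000, 2.8000, -1.4000, -1.6000).
‖u_2‖ = 3.5214, so e_2 = (0.0568, 0.7951, -0.3976, -0.4544).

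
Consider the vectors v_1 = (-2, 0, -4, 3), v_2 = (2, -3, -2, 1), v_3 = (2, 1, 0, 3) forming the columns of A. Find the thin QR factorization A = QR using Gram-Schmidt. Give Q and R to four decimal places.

Q = [[-0.3714, 0.6148, 0.5395], [0.0000, -0.7428, 0.4254], [-0.7428, -0.2561, 0.2436], [0.5571, 0.0683, 0.6845]], R = [[5.3852, 1.2999, 0.9285], [0.0000, 4.0386, 0.6916], [0.0000, 0.0000, 3.5580]]

v_1 = (-2, 0, -4, 3); ‖v_1‖ = 5.3852, so q_1 = (-0.3714, 0.0000, -0.7428, 0.5571).
q_1·v_2 = (-0.3714)·2 + 0.0000·(-3) + (-0.7428)·(-2) + 0.5571·1 = 1.2999.
u_2 = v_2 − 1.2999·q_1 = (2.4828, -3.0000, -1.0345, 0.2759).
‖u_2‖ = 4.0386, so q_2 = (0.6148, -0.7428, -0.2561, 0.0683).
q_1·v_3 = (-0.3714)·2 + 0.0000·1 + (-0.7428)·0 + 0.5571·3 = 0.9285; q_2·v_3 = 0.6148·2 + (-0.7428)·1 + (-0.2561)·0 + 0.0683·3 = 0.6916.
u_3 = v_3 − 0.9285·q_1 − 0.6916·q_2 = (1.9197, 1.5137, 0.8668, 2.4355).
‖u_3‖ = 3.5580, so q_3 = (0.5395, 0.4254, 0.2436, 0.6845).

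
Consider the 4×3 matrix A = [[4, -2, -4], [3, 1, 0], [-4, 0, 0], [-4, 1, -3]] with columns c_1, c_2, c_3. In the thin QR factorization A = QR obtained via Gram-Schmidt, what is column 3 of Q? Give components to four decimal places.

q_3 = (-0.5324, -0.2637, 0.0710, -0.8012)

c_1 = (4, 3, -4, -4); ‖c_1‖ = 7.5498, so q_1 = (0.5298, 0.3974, -0.5298, -0.5298).
q_1·c_2 = 0.5298·(-2) + 0.3974·1 + (-0.5298)·0 + (-0.5298)·1 = -1.1921.
u_2 = c_2 + 1.1921·q_1 = (-1.3684, 1.4737, -0.6316, 0.3684).
‖u_2‖ = 2.1398, so q_2 = (-0.6395, 0.6887, -0.2952, 0.1722).
q_1·c_3 = 0.5298·(-4) + 0.3974·0 + (-0.5298)·0 + (-0.5298)·(-3) = -0.5298; q_2·c_3 = (-0.6395)·(-4) + 0.6887·0 + (-0.2952)·0 + 0.1722·(-3) = 2.0415.
u_3 = c_3 + 0.5298·q_1 − 2.0415·q_2 = (-2.4138, -1.1954, 0.3218, -3.6322).
‖u_3‖ = 4.5334, so q_3 = (-0.5324, -0.2637, 0.0710, -0.8012).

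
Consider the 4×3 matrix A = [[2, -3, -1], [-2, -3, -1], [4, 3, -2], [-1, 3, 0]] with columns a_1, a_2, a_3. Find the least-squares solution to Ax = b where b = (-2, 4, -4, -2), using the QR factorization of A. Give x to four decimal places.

x = (-0.9931, -0.4184, -0.3241)

q_1 = a_1/‖a_1‖ = (2, -2, 4, -1)/5.0000 = (0.4000, -0.4000, 0.8000, -0.2000).
r_{12} = q_1·a_2 = 1.8000.
u_2 = a_2 − 1.8000·q_1 = (-3.7200, -2.2800, 1.5600, 3.3600).
‖u_2‖ = 5.7236, so q_2 = (-0.6499, -0.3983, 0.2726, 0.5870).
r_{13} = q_1·a_3 = -1.6000; r_{23} = q_2·a_3 = 0.5032.
u_3 = a_3 + 1.6000·q_1 − 0.5032·q_2 = (-0.0330, -1.4396, -0.8571, -0.6154).
‖u_3‖ = 1.7852, so q_3 = (-0.0185, -0.8064, -0.4801, -0.3447).
Qᵀb = (-5.2000, -2.5578, -0.5786).
Back-substitute: x_3 = -0.5786/1.7852 = -0.3241.
x_2 = (-2.5578 − 0.5032·(-0.3241))/5.7236 = -0.4184.
x_1 = (-5.2000 − 1.8000·(-0.4184) + 1.6000·(-0.3241))/5.0000 = -0.9931.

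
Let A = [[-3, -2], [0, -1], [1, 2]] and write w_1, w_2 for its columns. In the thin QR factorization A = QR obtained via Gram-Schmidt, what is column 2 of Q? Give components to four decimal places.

e_1 = w_1/‖w_1‖ = (-3, 0, 1)/3.1623 = (-0.9487, 0.0000, 0.3162).
r_{12} = e_1·w_2 = 2.5298.
u_2 = w_2 − 2.5298·e_1 = (0.4000, -1.0000, 1.2000).
‖u_2‖ = 1.6125, so e_2 = (0.2481, -0.6202, 0.7442).

e_2 = (0.2481, -0.6202, 0.7442)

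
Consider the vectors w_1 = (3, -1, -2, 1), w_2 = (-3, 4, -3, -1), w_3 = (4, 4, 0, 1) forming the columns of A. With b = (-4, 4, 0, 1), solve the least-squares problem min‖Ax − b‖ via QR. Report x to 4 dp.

w_1 = (3, -1, -2, 1); ‖w_1‖ = 3.8730, so q_1 = (0.7746, -0.2582, -0.5164, 0.2582).
q_1·w_2 = 0.7746·(-3) + (-0.2582)·4 + (-0.5164)·(-3) + 0.2582·(-1) = -2.0656.
u_2 = w_2 + 2.0656·q_1 = (-1.4000, 3.4667, -4.0667, -0.4667).
‖u_2‖ = 5.5438, so q_2 = (-0.2525, 0.6253, -0.7336, -0.0842).
q_1·w_3 = 0.7746·4 + (-0.2582)·4 + (-0.5164)·0 + 0.2582·1 = 2.3238; q_2·w_3 = (-0.2525)·4 + 0.6253·4 + (-0.7336)·0 + (-0.0842)·1 = 1.4070.
u_3 = w_3 − 2.3238·q_1 − 1.4070·q_2 = (2.5553, 3.7202, 2.2321, 0.5184).
‖u_3‖ = 5.0617, so q_3 = (0.5048, 0.7350, 0.4410, 0.1024).
Qᵀb = (-3.8730, 3.4273, 1.0230).
Back-substitute: x_3 = 1.0230/5.0617 = 0.2021.
x_2 = (3.4273 − 1.4070·0.2021)/5.5438 = 0.5669.
x_1 = (-3.8730 + 2.0656·0.5669 − 2.3238·0.2021)/3.8730 = -0.8189.

x = (-0.8189, 0.5669, 0.2021)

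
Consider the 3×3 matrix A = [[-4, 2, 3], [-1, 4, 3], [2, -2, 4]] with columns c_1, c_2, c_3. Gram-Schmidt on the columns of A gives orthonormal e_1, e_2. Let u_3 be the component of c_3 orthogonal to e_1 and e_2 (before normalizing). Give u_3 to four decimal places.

e_1 = c_1/‖c_1‖ = (-4, -1, 2)/4.5826 = (-0.8729, -0.2182, 0.4364).
r_{12} = e_1·c_2 = -3.4915.
u_2 = c_2 + 3.4915·e_1 = (-1.0476, 3.2381, -0.4762).
‖u_2‖ = 3.4365, so e_2 = (-0.3049, 0.9423, -0.1386).
r_{13} = e_1·c_3 = -1.5275; r_{23} = e_2·c_3 = 1.3580.
u_3 = c_3 + 1.5275·e_1 − 1.3580·e_2 = (2.0806, 1.3871, 4.8548).

u_3 = (2.0806, 1.3871, 4.8548)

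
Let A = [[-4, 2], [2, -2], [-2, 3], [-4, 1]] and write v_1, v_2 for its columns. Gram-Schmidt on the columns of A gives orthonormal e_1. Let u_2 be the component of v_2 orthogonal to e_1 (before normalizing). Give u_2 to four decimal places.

v_1 = (-4, 2, -2, -4); ‖v_1‖ = 6.3246, so e_1 = (-0.6325, 0.3162, -0.3162, -0.6325).
e_1·v_2 = (-0.6325)·2 + 0.3162·(-2) + (-0.3162)·3 + (-0.6325)·1 = -3.4785.
u_2 = v_2 + 3.4785·e_1 = (-0.2000, -0.9000, 1.9000, -1.2000).

u_2 = (-0.2000, -0.9000, 1.9000, -1.2000)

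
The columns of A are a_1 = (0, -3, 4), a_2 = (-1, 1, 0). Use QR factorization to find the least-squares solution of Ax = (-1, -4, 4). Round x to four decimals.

a_1 = (0, -3, 4); ‖a_1‖ = 5.0000, so q_1 = (0.0000, -0.6000, 0.8000).
q_1·a_2 = 0.0000·(-1) + (-0.6000)·1 + 0.8000·0 = -0.6000.
u_2 = a_2 + 0.6000·q_1 = (-1.0000, 0.6400, 0.4800).
‖u_2‖ = 1.2806, so q_2 = (-0.7809, 0.4998, 0.3748).
Qᵀb = (5.6000, 0.2811).
Back-substitute: x_2 = 0.2811/1.2806 = 0.2195.
x_1 = (5.6000 + 0.6000·0.2195)/5.0000 = 1.1463.

x = (1.1463, 0.2195)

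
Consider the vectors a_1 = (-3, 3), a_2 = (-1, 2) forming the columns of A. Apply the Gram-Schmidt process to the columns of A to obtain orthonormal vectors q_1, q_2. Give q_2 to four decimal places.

a_1 = (-3, 3); ‖a_1‖ = 4.2426, so q_1 = (-0.7071, 0.7071).
q_1·a_2 = (-0.7071)·(-1) + 0.7071·2 = 2.1213.
u_2 = a_2 − 2.1213·q_1 = (0.5000, 0.5000).
‖u_2‖ = 0.7071, so q_2 = (0.7071, 0.7071).

q_2 = (0.7071, 0.7071)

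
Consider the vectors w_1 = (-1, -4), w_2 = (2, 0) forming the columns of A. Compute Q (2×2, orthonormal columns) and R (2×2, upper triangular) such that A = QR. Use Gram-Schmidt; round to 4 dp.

q_1 = w_1/‖w_1‖ = (-1, -4)/4.1231 = (-0.2425, -0.9701).
r_{12} = q_1·w_2 = -0.4851.
u_2 = w_2 + 0.4851·q_1 = (1.8824, -0.4706).
‖u_2‖ = 1.9403, so q_2 = (0.9701, -0.2425).

Q = [[-0.2425, 0.9701], [-0.9701, -0.2425]], R = [[4.1231, -0.4851], [0.0000, 1.9403]]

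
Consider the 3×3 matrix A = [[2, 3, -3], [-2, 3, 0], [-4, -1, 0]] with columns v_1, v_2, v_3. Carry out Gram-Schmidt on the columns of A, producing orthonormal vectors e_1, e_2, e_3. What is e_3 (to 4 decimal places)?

e_3 = (-0.6674, 0.4767, -0.5721)

v_1 = (2, -2, -4); ‖v_1‖ = 4.8990, so e_1 = (0.4082, -0.4082, -0.8165).
e_1·v_2 = 0.4082·3 + (-0.4082)·3 + (-0.8165)·(-1) = 0.8165.
u_2 = v_2 − 0.8165·e_1 = (2.6667, 3.3333, -0.3333).
‖u_2‖ = 4.2817, so e_2 = (0.6228, 0.7785, -0.0778).
e_1·v_3 = 0.4082·(-3) + (-0.4082)·0 + (-0.8165)·0 = -1.2247; e_2·v_3 = 0.6228·(-3) + 0.7785·0 + (-0.0778)·0 = -1.8684.
u_3 = v_3 + 1.2247·e_1 + 1.8684·e_2 = (-1.3364, 0.9545, -1.1455).
‖u_3‖ = 2.0023, so e_3 = (-0.6674, 0.4767, -0.5721).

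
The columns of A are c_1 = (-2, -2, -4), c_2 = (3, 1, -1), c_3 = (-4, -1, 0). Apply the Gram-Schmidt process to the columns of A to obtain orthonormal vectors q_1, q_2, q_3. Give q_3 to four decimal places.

c_1 = (-2, -2, -4); ‖c_1‖ = 4.8990, so q_1 = (-0.4082, -0.4082, -0.8165).
q_1·c_2 = (-0.4082)·3 + (-0.4082)·1 + (-0.8165)·(-1) = -0.8165.
u_2 = c_2 + 0.8165·q_1 = (2.6667, 0.6667, -1.6667).
‖u_2‖ = 3.2146, so q_2 = (0.8296, 0.2074, -0.5185).
q_1·c_3 = (-0.4082)·(-4) + (-0.4082)·(-1) + (-0.8165)·0 = 2.0412; q_2·c_3 = 0.8296·(-4) + 0.2074·(-1) + (-0.5185)·0 = -3.5256.
u_3 = c_3 − 2.0412·q_1 + 3.5256·q_2 = (-0.2419, 0.5645, -0.1613).
‖u_3‖ = 0.6350, so q_3 = (-0.3810, 0.8890, -0.2540).

q_3 = (-0.3810, 0.8890, -0.2540)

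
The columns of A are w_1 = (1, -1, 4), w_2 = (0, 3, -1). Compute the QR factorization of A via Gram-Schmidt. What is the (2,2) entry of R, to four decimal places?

q_1 = w_1/‖w_1‖ = (1, -1, 4)/4.2426 = (0.2357, -0.2357, 0.9428).
r_{12} = q_1·w_2 = -1.6499.
u_2 = w_2 + 1.6499·q_1 = (0.3889, 2.6111, 0.5556).
r_{22} = ‖u_2‖ = 2.6977.

r_{22} = 2.6977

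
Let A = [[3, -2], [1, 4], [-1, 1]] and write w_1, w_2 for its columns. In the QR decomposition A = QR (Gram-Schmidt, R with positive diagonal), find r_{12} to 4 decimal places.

q_1 = w_1/‖w_1‖ = (3, 1, -1)/3.3166 = (0.9045, 0.3015, -0.3015).
r_{12} = q_1·w_2 = -0.9045.

r_{12} = -0.9045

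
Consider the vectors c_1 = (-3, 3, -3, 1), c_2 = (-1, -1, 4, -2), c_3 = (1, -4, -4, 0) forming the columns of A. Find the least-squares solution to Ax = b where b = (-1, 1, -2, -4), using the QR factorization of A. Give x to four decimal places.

x = (0.6634, 0.6668, 0.4139)

q_1 = c_1/‖c_1‖ = (-3, 3, -3, 1)/5.2915 = (-0.5669, 0.5669, -0.5669, 0.1890).
r_{12} = q_1·c_2 = -2.6458.
u_2 = c_2 + 2.6458·q_1 = (-2.5000, 0.5000, 2.5000, -1.5000).
‖u_2‖ = 3.8730, so q_2 = (-0.6455, 0.1291, 0.6455, -0.3873).
r_{13} = q_1·c_3 = -0.5669; r_{23} = q_2·c_3 = -3.7439.
u_3 = c_3 + 0.5669·q_1 + 3.7439·q_2 = (-1.7381, -3.1952, -1.9048, -1.3429).
‖u_3‖ = 4.3199, so q_3 = (-0.4023, -0.7396, -0.4409, -0.3109).
Qᵀb = (1.5119, 1.0328, 1.7879).
Back-substitute: x_3 = 1.7879/4.3199 = 0.4139.
x_2 = (1.0328 + 3.7439·0.4139)/3.8730 = 0.6668.
x_1 = (1.5119 + 2.6458·0.6668 + 0.5669·0.4139)/5.2915 = 0.6634.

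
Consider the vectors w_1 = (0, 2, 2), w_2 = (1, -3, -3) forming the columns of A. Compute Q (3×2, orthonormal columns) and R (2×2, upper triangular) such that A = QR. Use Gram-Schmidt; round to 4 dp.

w_1 = (0, 2, 2); ‖w_1‖ = 2.8284, so q_1 = (0.0000, 0.7071, 0.7071).
q_1·w_2 = 0.0000·1 + 0.7071·(-3) + 0.7071·(-3) = -4.2426.
u_2 = w_2 + 4.2426·q_1 = (1.0000, 0.0000, 0.0000).
‖u_2‖ = 1.0000, so q_2 = (1.0000, 0.0000, 0.0000).

Q = [[0.0000, 1.0000], [0.7071, 0.0000], [0.7071, 0.0000]], R = [[2.8284, -4.2426], [0.0000, 1.0000]]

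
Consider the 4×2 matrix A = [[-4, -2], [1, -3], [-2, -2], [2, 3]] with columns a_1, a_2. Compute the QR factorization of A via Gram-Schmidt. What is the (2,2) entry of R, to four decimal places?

e_1 = a_1/‖a_1‖ = (-4, 1, -2, 2)/5.0000 = (-0.8000, 0.2000, -0.4000, 0.4000).
r_{12} = e_1·a_2 = 3.0000.
u_2 = a_2 − 3.0000·e_1 = (0.4000, -3.6000, -0.8000, 1.8000).
r_{22} = ‖u_2‖ = 4.1231.

r_{22} = 4.1231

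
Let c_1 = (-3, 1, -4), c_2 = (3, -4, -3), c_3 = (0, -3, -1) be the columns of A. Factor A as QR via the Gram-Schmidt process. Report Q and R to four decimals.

e_1 = c_1/‖c_1‖ = (-3, 1, -4)/5.0990 = (-0.5883, 0.1961, -0.7845).
r_{12} = e_1·c_2 = -0.1961.
u_2 = c_2 + 0.1961·e_1 = (2.8846, -3.9615, -3.1538).
‖u_2‖ = 5.8277, so e_2 = (0.4950, -0.6798, -0.5412).
r_{13} = e_1·c_3 = 0.1961; r_{23} = e_2·c_3 = 2.5805.
u_3 = c_3 − 0.1961·e_1 − 2.5805·e_2 = (-1.1619, -1.2843, 0.5504).
‖u_3‖ = 1.8172, so e_3 = (-0.6394, -0.7067, 0.3029).

Q = [[-0.5883, 0.4950, -0.6394], [0.1961, -0.6798, -0.7067], [-0.7845, -0.5412, 0.3029]], R = [[5.0990, -0.1961, 0.1961], [0.0000, 5.8277, 2.5805], [0.0000, 0.0000, 1.8172]]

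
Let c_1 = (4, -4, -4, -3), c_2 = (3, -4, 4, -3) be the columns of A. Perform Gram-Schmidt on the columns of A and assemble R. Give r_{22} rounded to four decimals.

q_1 = c_1/‖c_1‖ = (4, -4, -4, -3)/7.5498 = (0.5298, -0.5298, -0.5298, -0.3974).
r_{12} = q_1·c_2 = 2.7815.
u_2 = c_2 − 2.7815·q_1 = (1.5263, -2.5263, 5.4737, -1.8947).
r_{22} = ‖u_2‖ = 6.5010.

r_{22} = 6.5010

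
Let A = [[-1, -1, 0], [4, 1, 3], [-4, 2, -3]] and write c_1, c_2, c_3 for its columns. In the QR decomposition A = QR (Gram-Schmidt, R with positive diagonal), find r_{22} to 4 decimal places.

r_{22} = 2.3932

c_1 = (-1, 4, -4); ‖c_1‖ = 5.7446, so e_1 = (-0.1741, 0.6963, -0.6963).
e_1·c_2 = (-0.1741)·(-1) + 0.6963·1 + (-0.6963)·2 = -0.5222.
u_2 = c_2 + 0.5222·e_1 = (-1.0909, 1.3636, 1.6364).
r_{22} = ‖u_2‖ = 2.3932.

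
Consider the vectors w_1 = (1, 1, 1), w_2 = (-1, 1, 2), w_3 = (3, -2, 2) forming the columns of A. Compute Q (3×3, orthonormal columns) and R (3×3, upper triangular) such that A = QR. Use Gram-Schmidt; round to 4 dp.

Q = [[0.5774, -0.7715, 0.2673], [0.5774, 0.1543, -0.8018], [0.5774, 0.6172, 0.5345]], R = [[1.7321, 1.1547, 1.7321], [0.0000, 2.1602, -1.3887], [0.0000, 0.0000, 3.4744]]

w_1 = (1, 1, 1); ‖w_1‖ = 1.7321, so q_1 = (0.5774, 0.5774, 0.5774).
q_1·w_2 = 0.5774·(-1) + 0.5774·1 + 0.5774·2 = 1.1547.
u_2 = w_2 − 1.1547·q_1 = (-1.6667, 0.3333, 1.3333).
‖u_2‖ = 2.1602, so q_2 = (-0.7715, 0.1543, 0.6172).
q_1·w_3 = 0.5774·3 + 0.5774·(-2) + 0.5774·2 = 1.7321; q_2·w_3 = (-0.7715)·3 + 0.1543·(-2) + 0.6172·2 = -1.3887.
u_3 = w_3 − 1.7321·q_1 + 1.3887·q_2 = (0.9286, -2.7857, 1.8571).
‖u_3‖ = 3.4744, so q_3 = (0.2673, -0.8018, 0.5345).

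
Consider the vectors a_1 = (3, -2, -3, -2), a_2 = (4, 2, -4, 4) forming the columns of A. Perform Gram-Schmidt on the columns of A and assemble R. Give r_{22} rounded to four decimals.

r_{22} = 6.8163

a_1 = (3, -2, -3, -2); ‖a_1‖ = 5.0990, so q_1 = (0.5883, -0.3922, -0.5883, -0.3922).
q_1·a_2 = 0.5883·4 + (-0.3922)·2 + (-0.5883)·(-4) + (-0.3922)·4 = 2.3534.
u_2 = a_2 − 2.3534·q_1 = (2.6154, 2.9231, -2.6154, 4.9231).
r_{22} = ‖u_2‖ = 6.8163.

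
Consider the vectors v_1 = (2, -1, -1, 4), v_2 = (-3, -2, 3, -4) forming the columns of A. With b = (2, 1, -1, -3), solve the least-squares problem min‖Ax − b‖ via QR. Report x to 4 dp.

x = (-0.9153, -0.5277)

v_1 = (2, -1, -1, 4); ‖v_1‖ = 4.6904, so e_1 = (0.4264, -0.2132, -0.2132, 0.8528).
e_1·v_2 = 0.4264·(-3) + (-0.2132)·(-2) + (-0.2132)·3 + 0.8528·(-4) = -4.9036.
u_2 = v_2 + 4.9036·e_1 = (-0.9091, -3.0455, 1.9545, 0.1818).
‖u_2‖ = 3.7356, so e_2 = (-0.2434, -0.8153, 0.5232, 0.0487).
Qᵀb = (-1.7056, -1.9712).
Back-substitute: x_2 = -1.9712/3.7356 = -0.5277.
x_1 = (-1.7056 + 4.9036·(-0.5277))/4.6904 = -0.9153.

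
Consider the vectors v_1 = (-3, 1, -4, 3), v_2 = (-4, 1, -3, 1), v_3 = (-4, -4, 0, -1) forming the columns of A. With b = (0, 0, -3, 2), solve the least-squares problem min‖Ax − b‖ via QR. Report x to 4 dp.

v_1 = (-3, 1, -4, 3); ‖v_1‖ = 5.9161, so q_1 = (-0.5071, 0.1690, -0.6761, 0.5071).
q_1·v_2 = (-0.5071)·(-4) + 0.1690·1 + (-0.6761)·(-3) + 0.5071·1 = 4.7329.
u_2 = v_2 − 4.7329·q_1 = (-1.6000, 0.2000, 0.2000, -1.4000).
‖u_2‖ = 2.1448, so q_2 = (-0.7460, 0.0933, 0.0933, -0.6528).
q_1·v_3 = (-0.5071)·(-4) + 0.1690·(-4) + (-0.6761)·0 + 0.5071·(-1) = 0.8452; q_2·v_3 = (-0.7460)·(-4) + 0.0933·(-4) + 0.0933·0 + (-0.6528)·(-1) = 3.2638.
u_3 = v_3 − 0.8452·q_1 − 3.2638·q_2 = (-1.1366, -4.4472, 0.2671, 0.7019).
‖u_3‖ = 4.6512, so q_3 = (-0.2444, -0.9561, 0.0574, 0.1509).
Qᵀb = (3.0426, -1.5853, 0.1295).
Back-substitute: x_3 = 0.1295/4.6512 = 0.0278.
x_2 = (-1.5853 − 3.2638·0.0278)/2.1448 = -0.7815.
x_1 = (3.0426 − 4.7329·(-0.7815) − 0.8452·0.0278)/5.9161 = 1.1355.

x = (1.1355, -0.7815, 0.0278)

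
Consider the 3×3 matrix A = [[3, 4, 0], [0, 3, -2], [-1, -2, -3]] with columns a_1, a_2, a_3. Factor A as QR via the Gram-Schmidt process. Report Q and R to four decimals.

Q = [[0.9487, -0.0652, -0.3094], [0.0000, 0.9785, -0.2063], [-0.3162, -0.1957, -0.9283]], R = [[3.1623, 4.4272, 0.9487], [0.0000, 3.0659, -1.3699], [0.0000, 0.0000, 3.1974]]

a_1 = (3, 0, -1); ‖a_1‖ = 3.1623, so e_1 = (0.9487, 0.0000, -0.3162).
e_1·a_2 = 0.9487·4 + 0.0000·3 + (-0.3162)·(-2) = 4.4272.
u_2 = a_2 − 4.4272·e_1 = (-0.2000, 3.0000, -0.6000).
‖u_2‖ = 3.0659, so e_2 = (-0.0652, 0.9785, -0.1957).
e_1·a_3 = 0.9487·0 + 0.0000·(-2) + (-0.3162)·(-3) = 0.9487; e_2·a_3 = (-0.0652)·0 + 0.9785·(-2) + (-0.1957)·(-3) = -1.3699.
u_3 = a_3 − 0.9487·e_1 + 1.3699·e_2 = (-0.9894, -0.6596, -2.9681).
‖u_3‖ = 3.1974, so e_3 = (-0.3094, -0.2063, -0.9283).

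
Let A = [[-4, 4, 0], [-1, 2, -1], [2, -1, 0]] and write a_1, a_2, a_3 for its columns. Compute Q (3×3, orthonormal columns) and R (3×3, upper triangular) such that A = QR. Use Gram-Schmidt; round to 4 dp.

e_1 = a_1/‖a_1‖ = (-4, -1, 2)/4.5826 = (-0.8729, -0.2182, 0.4364).
r_{12} = e_1·a_2 = -4.3644.
u_2 = a_2 + 4.3644·e_1 = (0.1905, 1.0476, 0.9048).
‖u_2‖ = 1.3973, so e_2 = (0.1363, 0.7498, 0.6475).
r_{13} = e_1·a_3 = 0.2182; r_{23} = e_2·a_3 = -0.7498.
u_3 = a_3 − 0.2182·e_1 + 0.7498·e_2 = (0.2927, -0.3902, 0.3902).
‖u_3‖ = 0.6247, so e_3 = (0.4685, -0.6247, 0.6247).

Q = [[-0.8729, 0.1363, 0.4685], [-0.2182, 0.7498, -0.6247], [0.4364, 0.6475, 0.6247]], R = [[4.5826, -4.3644, 0.2182], [0.0000, 1.3973, -0.7498], [0.0000, 0.0000, 0.6247]]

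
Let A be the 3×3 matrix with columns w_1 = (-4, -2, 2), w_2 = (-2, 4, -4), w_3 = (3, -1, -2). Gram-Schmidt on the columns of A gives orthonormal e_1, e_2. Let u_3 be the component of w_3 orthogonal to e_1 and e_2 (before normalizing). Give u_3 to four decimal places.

w_1 = (-4, -2, 2); ‖w_1‖ = 4.8990, so e_1 = (-0.8165, -0.4082, 0.4082).
e_1·w_2 = (-0.8165)·(-2) + (-0.4082)·4 + 0.4082·(-4) = -1.6330.
u_2 = w_2 + 1.6330·e_1 = (-3.3333, 3.3333, -3.3333).
‖u_2‖ = 5.7735, so e_2 = (-0.5774, 0.5774, -0.5774).
e_1·w_3 = (-0.8165)·3 + (-0.4082)·(-1) + 0.4082·(-2) = -2.8577; e_2·w_3 = (-0.5774)·3 + 0.5774·(-1) + (-0.5774)·(-2) = -1.1547.
u_3 = w_3 + 2.8577·e_1 + 1.1547·e_2 = (0.0000, -1.5000, -1.5000).

u_3 = (0.0000, -1.5000, -1.5000)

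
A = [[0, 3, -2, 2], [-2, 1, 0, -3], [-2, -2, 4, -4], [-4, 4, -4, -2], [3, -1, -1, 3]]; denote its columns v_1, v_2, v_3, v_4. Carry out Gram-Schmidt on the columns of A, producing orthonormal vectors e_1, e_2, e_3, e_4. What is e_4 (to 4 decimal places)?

e_4 = (0.0698, -0.9277, 0.1397, 0.1771, -0.2892)

v_1 = (0, -2, -2, -4, 3); ‖v_1‖ = 5.7446, so e_1 = (0.0000, -0.3482, -0.3482, -0.6963, 0.5222).
e_1·v_2 = 0.0000·3 + (-0.3482)·1 + (-0.3482)·(-2) + (-0.6963)·4 + 0.5222·(-1) = -2.9593.
u_2 = v_2 + 2.9593·e_1 = (3.0000, -0.0303, -3.0303, 1.9394, 0.5455).
‖u_2‖ = 4.7162, so e_2 = (0.6361, -0.0064, -0.6425, 0.4112, 0.1157).
e_1·v_3 = 0.0000·(-2) + (-0.3482)·0 + (-0.3482)·4 + (-0.6963)·(-4) + 0.5222·(-1) = 0.8704; e_2·v_3 = 0.6361·(-2) + (-0.0064)·0 + (-0.6425)·4 + 0.4112·(-4) + 0.1157·(-1) = -5.6029.
u_3 = v_3 − 0.8704·e_1 + 5.6029·e_2 = (1.5640, 0.2670, 0.7030, -1.0899, -0.8065).
‖u_3‖ = 2.2023, so e_3 = (0.7102, 0.1213, 0.3192, -0.4949, -0.3662).
e_1·v_4 = 0.0000·2 + (-0.3482)·(-3) + (-0.3482)·(-4) + (-0.6963)·(-2) + 0.5222·3 = 5.3964; e_2·v_4 = 0.6361·2 + (-0.0064)·(-3) + (-0.6425)·(-4) + 0.4112·(-2) + 0.1157·3 = 3.3861; e_3·v_4 = 0.7102·2 + 0.1213·(-3) + 0.3192·(-4) + (-0.4949)·(-2) + (-0.3662)·3 = -0.3291.
u_4 = v_4 − 5.3964·e_1 − 3.3861·e_2 + 0.3291·e_3 = (0.0798, -1.0596, 0.1596, 0.2022, -0.3303).
‖u_4‖ = 1.1421, so e_4 = (0.0698, -0.9277, 0.1397, 0.1771, -0.2892).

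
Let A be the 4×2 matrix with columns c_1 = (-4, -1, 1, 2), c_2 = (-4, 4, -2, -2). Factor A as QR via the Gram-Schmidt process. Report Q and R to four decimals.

Q = [[-0.8528, -0.4697], [-0.2132, 0.6898], [0.2132, -0.3669], [0.4264, -0.4110]], R = [[4.6904, 1.2792], [0.0000, 6.1938]]

c_1 = (-4, -1, 1, 2); ‖c_1‖ = 4.6904, so e_1 = (-0.8528, -0.2132, 0.2132, 0.4264).
e_1·c_2 = (-0.8528)·(-4) + (-0.2132)·4 + 0.2132·(-2) + 0.4264·(-2) = 1.2792.
u_2 = c_2 − 1.2792·e_1 = (-2.9091, 4.2727, -2.2727, -2.5455).
‖u_2‖ = 6.1938, so e_2 = (-0.4697, 0.6898, -0.3669, -0.4110).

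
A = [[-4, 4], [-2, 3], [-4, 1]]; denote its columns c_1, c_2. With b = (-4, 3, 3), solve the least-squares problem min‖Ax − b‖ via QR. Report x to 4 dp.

c_1 = (-4, -2, -4); ‖c_1‖ = 6.0000, so e_1 = (-0.6667, -0.3333, -0.6667).
e_1·c_2 = (-0.6667)·4 + (-0.3333)·3 + (-0.6667)·1 = -4.3333.
u_2 = c_2 + 4.3333·e_1 = (1.1111, 1.5556, -1.8889).
‖u_2‖ = 2.6874, so e_2 = (0.4134, 0.5788, -0.7029).
Qᵀb = (-0.3333, -2.0259).
Back-substitute: x_2 = -2.0259/2.6874 = -0.7538.
x_1 = (-0.3333 + 4.3333·(-0.7538))/6.0000 = -0.6000.

x = (-0.6000, -0.7538)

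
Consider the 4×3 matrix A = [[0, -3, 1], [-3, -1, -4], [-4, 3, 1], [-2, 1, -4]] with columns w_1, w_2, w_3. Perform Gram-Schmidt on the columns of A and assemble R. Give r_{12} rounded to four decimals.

w_1 = (0, -3, -4, -2); ‖w_1‖ = 5.3852, so e_1 = (0.0000, -0.5571, -0.7428, -0.3714).
r_{12} = e_1·w_2 = -2.0426.

r_{12} = -2.0426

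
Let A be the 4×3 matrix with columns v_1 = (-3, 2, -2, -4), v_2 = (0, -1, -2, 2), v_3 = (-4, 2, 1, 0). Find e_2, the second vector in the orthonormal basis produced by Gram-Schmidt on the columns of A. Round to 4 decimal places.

v_1 = (-3, 2, -2, -4); ‖v_1‖ = 5.7446, so e_1 = (-0.5222, 0.3482, -0.3482, -0.6963).
e_1·v_2 = (-0.5222)·0 + 0.3482·(-1) + (-0.3482)·(-2) + (-0.6963)·2 = -1.0445.
u_2 = v_2 + 1.0445·e_1 = (-0.5455, -0.6364, -2.3636, 1.2727).
‖u_2‖ = 2.8123, so e_2 = (-0.1940, -0.2263, -0.8405, 0.4526).

e_2 = (-0.1940, -0.2263, -0.8405, 0.4526)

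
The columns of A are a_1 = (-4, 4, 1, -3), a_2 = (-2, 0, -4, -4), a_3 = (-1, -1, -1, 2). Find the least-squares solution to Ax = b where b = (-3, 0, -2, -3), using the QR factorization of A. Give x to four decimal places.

a_1 = (-4, 4, 1, -3); ‖a_1‖ = 6.4807, so q_1 = (-0.6172, 0.6172, 0.1543, -0.4629).
q_1·a_2 = (-0.6172)·(-2) + 0.6172·0 + 0.1543·(-4) + (-0.4629)·(-4) = 2.4689.
u_2 = a_2 − 2.4689·q_1 = (-0.4762, -1.5238, -4.3810, -2.8571).
‖u_2‖ = 5.4685, so q_2 = (-0.0871, -0.2787, -0.8011, -0.5225).
q_1·a_3 = (-0.6172)·(-1) + 0.6172·(-1) + 0.1543·(-1) + (-0.4629)·2 = -1.0801; q_2·a_3 = (-0.0871)·(-1) + (-0.2787)·(-1) + (-0.8011)·(-1) + (-0.5225)·2 = 0.1219.
u_3 = a_3 + 1.0801·q_1 − 0.1219·q_2 = (-1.6561, -0.2994, -0.7357, 1.5637).
‖u_3‖ = 2.4122, so q_3 = (-0.6865, -0.1241, -0.3050, 0.6483).
Qᵀb = (2.9318, 3.4309, 0.7248).
Back-substitute: x_3 = 0.7248/2.4122 = 0.3005.
x_2 = (3.4309 − 0.1219·0.3005)/5.4685 = 0.6207.
x_1 = (2.9318 − 2.4689·0.6207 + 1.0801·0.3005)/6.4807 = 0.2660.

x = (0.2660, 0.6207, 0.3005)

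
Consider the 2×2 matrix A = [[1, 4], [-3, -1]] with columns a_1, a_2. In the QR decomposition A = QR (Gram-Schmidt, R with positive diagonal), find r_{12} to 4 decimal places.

q_1 = a_1/‖a_1‖ = (1, -3)/3.1623 = (0.3162, -0.9487).
r_{12} = q_1·a_2 = 2.2136.

r_{12} = 2.2136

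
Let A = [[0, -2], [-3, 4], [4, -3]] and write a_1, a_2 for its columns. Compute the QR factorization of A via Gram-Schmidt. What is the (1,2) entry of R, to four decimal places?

r_{12} = -4.8000

a_1 = (0, -3, 4); ‖a_1‖ = 5.0000, so q_1 = (0.0000, -0.6000, 0.8000).
r_{12} = q_1·a_2 = -4.8000.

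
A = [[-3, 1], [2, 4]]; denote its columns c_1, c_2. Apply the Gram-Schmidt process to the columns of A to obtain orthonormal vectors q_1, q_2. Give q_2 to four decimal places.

c_1 = (-3, 2); ‖c_1‖ = 3.6056, so q_1 = (-0.8321, 0.5547).
q_1·c_2 = (-0.8321)·1 + 0.5547·4 = 1.3868.
u_2 = c_2 − 1.3868·q_1 = (2.1538, 3.2308).
‖u_2‖ = 3.8829, so q_2 = (0.5547, 0.8321).

q_2 = (0.5547, 0.8321)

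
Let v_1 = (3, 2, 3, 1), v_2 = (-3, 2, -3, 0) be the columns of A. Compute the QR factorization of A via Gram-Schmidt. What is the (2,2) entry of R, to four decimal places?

r_{22} = 3.6713

e_1 = v_1/‖v_1‖ = (3, 2, 3, 1)/4.7958 = (0.6255, 0.4170, 0.6255, 0.2085).
r_{12} = e_1·v_2 = -2.9192.
u_2 = v_2 + 2.9192·e_1 = (-1.1739, 3.2174, -1.1739, 0.6087).
r_{22} = ‖u_2‖ = 3.6713.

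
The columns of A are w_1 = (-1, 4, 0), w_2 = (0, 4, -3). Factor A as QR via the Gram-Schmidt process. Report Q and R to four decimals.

Q = [[-0.2425, 0.2985], [0.9701, 0.0746], [0.0000, -0.9515]], R = [[4.1231, 3.8806], [0.0000, 3.1530]]

w_1 = (-1, 4, 0); ‖w_1‖ = 4.1231, so q_1 = (-0.2425, 0.9701, 0.0000).
q_1·w_2 = (-0.2425)·0 + 0.9701·4 + 0.0000·(-3) = 3.8806.
u_2 = w_2 − 3.8806·q_1 = (0.9412, 0.2353, -3.0000).
‖u_2‖ = 3.1530, so q_2 = (0.2985, 0.0746, -0.9515).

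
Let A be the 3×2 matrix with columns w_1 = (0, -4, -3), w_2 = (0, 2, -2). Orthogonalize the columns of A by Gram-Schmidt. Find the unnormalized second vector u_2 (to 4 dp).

e_1 = w_1/‖w_1‖ = (0, -4, -3)/5.0000 = (0.0000, -0.8000, -0.6000).
r_{12} = e_1·w_2 = -0.4000.
u_2 = w_2 + 0.4000·e_1 = (0.0000, 1.6800, -2.2400).

u_2 = (0.0000, 1.6800, -2.2400)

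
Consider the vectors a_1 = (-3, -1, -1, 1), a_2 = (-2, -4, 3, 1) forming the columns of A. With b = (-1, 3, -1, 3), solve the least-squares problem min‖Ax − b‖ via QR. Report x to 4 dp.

a_1 = (-3, -1, -1, 1); ‖a_1‖ = 3.4641, so q_1 = (-0.8660, -0.2887, -0.2887, 0.2887).
q_1·a_2 = (-0.8660)·(-2) + (-0.2887)·(-4) + (-0.2887)·3 + 0.2887·1 = 2.3094.
u_2 = a_2 − 2.3094·q_1 = (0.0000, -3.3333, 3.6667, 0.3333).
‖u_2‖ = 4.9666, so q_2 = (0.0000, -0.6712, 0.7383, 0.0671).
Qᵀb = (1.1547, -2.5504).
Back-substitute: x_2 = -2.5504/4.9666 = -0.5135.
x_1 = (1.1547 − 2.3094·(-0.5135))/3.4641 = 0.6757.

x = (0.6757, -0.5135)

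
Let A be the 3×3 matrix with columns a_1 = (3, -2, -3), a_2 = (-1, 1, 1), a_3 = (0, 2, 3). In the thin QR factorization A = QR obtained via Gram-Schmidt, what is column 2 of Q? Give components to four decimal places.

q_1 = a_1/‖a_1‖ = (3, -2, -3)/4.6904 = (0.6396, -0.4264, -0.6396).
r_{12} = q_1·a_2 = -1.7056.
u_2 = a_2 + 1.7056·q_1 = (0.0909, 0.2727, -0.0909).
‖u_2‖ = 0.3015, so q_2 = (0.3015, 0.9045, -0.3015).

q_2 = (0.3015, 0.9045, -0.3015)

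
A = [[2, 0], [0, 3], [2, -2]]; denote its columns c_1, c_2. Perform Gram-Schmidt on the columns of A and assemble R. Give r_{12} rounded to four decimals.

r_{12} = -1.4142

e_1 = c_1/‖c_1‖ = (2, 0, 2)/2.8284 = (0.7071, 0.0000, 0.7071).
r_{12} = e_1·c_2 = -1.4142.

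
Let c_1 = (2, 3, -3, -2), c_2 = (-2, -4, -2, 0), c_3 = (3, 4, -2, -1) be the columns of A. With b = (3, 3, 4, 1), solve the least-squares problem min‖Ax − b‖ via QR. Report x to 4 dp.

x = (-1.3056, -0.8704, 1.0093)

e_1 = c_1/‖c_1‖ = (2, 3, -3, -2)/5.0990 = (0.3922, 0.5883, -0.5883, -0.3922).
r_{12} = e_1·c_2 = -1.9612.
u_2 = c_2 + 1.9612·e_1 = (-1.2308, -2.8462, -3.1538, -0.7692).
‖u_2‖ = 4.4893, so e_2 = (-0.2742, -0.6340, -0.7025, -0.1713).
r_{13} = e_1·c_3 = 5.0990; r_{23} = e_2·c_3 = -1.7820.
u_3 = c_3 − 5.0990·e_1 + 1.7820·e_2 = (0.5115, -0.1298, -0.2519, 0.6947).
‖u_3‖ = 0.9080, so e_3 = (0.5633, -0.1429, -0.2774, 0.7651).
Qᵀb = (0.1961, -5.7059, 0.9164).
Back-substitute: x_3 = 0.9164/0.9080 = 1.0093.
x_2 = (-5.7059 + 1.7820·1.0093)/4.4893 = -0.8704.
x_1 = (0.1961 + 1.9612·(-0.8704) − 5.0990·1.0093)/5.0990 = -1.3056.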